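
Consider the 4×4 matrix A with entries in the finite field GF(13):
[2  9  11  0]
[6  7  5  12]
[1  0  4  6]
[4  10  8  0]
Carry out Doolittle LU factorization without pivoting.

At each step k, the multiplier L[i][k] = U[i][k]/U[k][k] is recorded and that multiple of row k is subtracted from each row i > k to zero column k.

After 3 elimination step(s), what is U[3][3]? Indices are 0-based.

U[3][3] = 2

[col 0] pivot 2
  R1 -= 3*R0 → (0, 6, 11, 12)  (L[1][0] := 3)
  R2 -= 7*R0 → (0, 2, 5, 6)  (L[2][0] := 7)
  R3 -= 2*R0 → (0, 5, 12, 0)  (L[3][0] := 2)
[col 1] pivot 6
  R2 -= 9*R1 → (0, 0, 10, 2)  (L[2][1] := 9)
  R3 -= 3*R1 → (0, 0, 5, 3)  (L[3][1] := 3)
[col 2] pivot 10
  R3 -= 7*R2 → (0, 0, 0, 2)  (L[3][2] := 7)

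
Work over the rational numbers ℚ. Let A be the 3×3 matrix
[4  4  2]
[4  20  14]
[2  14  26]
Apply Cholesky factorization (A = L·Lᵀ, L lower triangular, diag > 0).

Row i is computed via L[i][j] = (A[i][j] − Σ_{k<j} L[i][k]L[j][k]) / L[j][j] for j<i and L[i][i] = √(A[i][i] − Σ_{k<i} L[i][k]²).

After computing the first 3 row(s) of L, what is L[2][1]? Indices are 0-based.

L[2][1] = 3

Step 1: L[0][0] = √(4) = 2.
  L[1][0] = (4) / L[0][0] = 2.
Step 2: L[1][1] = √(16) = 4.
  L[2][0] = (2) / L[0][0] = 1.
  L[2][1] = (12) / L[1][1] = 3.
Step 3: L[2][2] = √(16) = 4.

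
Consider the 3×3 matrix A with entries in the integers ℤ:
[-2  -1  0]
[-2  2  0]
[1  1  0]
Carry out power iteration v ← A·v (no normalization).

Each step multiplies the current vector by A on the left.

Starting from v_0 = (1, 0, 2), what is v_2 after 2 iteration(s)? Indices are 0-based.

v_0 = (1, 0, 2).
v_1 = A·v_0 = (-2, -2, 1).
v_2 = A·v_1 = (6, 0, -4).

v_2 = (6, 0, -4)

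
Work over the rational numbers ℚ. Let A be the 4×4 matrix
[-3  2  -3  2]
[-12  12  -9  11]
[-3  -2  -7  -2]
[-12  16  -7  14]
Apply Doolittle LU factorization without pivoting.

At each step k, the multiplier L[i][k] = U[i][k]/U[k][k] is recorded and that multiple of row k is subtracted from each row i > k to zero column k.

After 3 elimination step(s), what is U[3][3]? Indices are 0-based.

[col 0] pivot -3
  R1 -= 4*R0 → (0, 4, 3, 3)  (L[1][0] := 4)
  R2 -= 1*R0 → (0, -4, -4, -4)  (L[2][0] := 1)
  R3 -= 4*R0 → (0, 8, 5, 6)  (L[3][0] := 4)
[col 1] pivot 4
  R2 -= -1*R1 → (0, 0, -1, -1)  (L[2][1] := -1)
  R3 -= 2*R1 → (0, 0, -1, 0)  (L[3][1] := 2)
[col 2] pivot -1
  R3 -= 1*R2 → (0, 0, 0, 1)  (L[3][2] := 1)

U[3][3] = 1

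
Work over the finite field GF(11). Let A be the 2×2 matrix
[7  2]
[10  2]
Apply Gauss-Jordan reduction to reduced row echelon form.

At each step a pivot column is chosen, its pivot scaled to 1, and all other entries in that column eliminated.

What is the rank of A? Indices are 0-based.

[1] R0 /= 7  ⇒  (1, 5)
     R1 -= 10·R0  ⇒  (0, 7)
[2] R1 /= 7  ⇒  (0, 1)
     R0 -= 5·R1  ⇒  (1, 0)

rank = 2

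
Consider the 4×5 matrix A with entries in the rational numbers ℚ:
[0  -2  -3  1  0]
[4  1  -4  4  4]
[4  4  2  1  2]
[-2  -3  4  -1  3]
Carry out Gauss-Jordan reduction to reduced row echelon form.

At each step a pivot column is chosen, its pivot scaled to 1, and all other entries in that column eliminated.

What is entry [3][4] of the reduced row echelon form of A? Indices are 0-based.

M[3][4] = 76/33

step 1: exchange rows 0,1
step 1: normalize row 0 (÷4) = (1, 1/4, -1, 1, 1)
  row 2: subtract 4×row0 = (0, 3, 6, -3, -2)
  row 3: subtract -2×row0 = (0, -5/2, 2, 1, 5)
step 2: normalize row 1 (÷-2) = (0, 1, 3/2, -1/2, 0)
  row 0: subtract 1/4×row1 = (1, 0, -11/8, 9/8, 1)
  row 2: subtract 3×row1 = (0, 0, 3/2, -3/2, -2)
  row 3: subtract -5/2×row1 = (0, 0, 23/4, -1/4, 5)
step 3: normalize row 2 (÷3/2) = (0, 0, 1, -1, -4/3)
  row 0: subtract -11/8×row2 = (1, 0, 0, -1/4, -5/6)
  row 1: subtract 3/2×row2 = (0, 1, 0, 1, 2)
  row 3: subtract 23/4×row2 = (0, 0, 0, 11/2, 38/3)
step 4: normalize row 3 (÷11/2) = (0, 0, 0, 1, 76/33)
  row 0: subtract -1/4×row3 = (1, 0, 0, 0, -17/66)
  row 1: subtract 1×row3 = (0, 1, 0, 0, -10/33)
  row 2: subtract -1×row3 = (0, 0, 1, 0, 32/33)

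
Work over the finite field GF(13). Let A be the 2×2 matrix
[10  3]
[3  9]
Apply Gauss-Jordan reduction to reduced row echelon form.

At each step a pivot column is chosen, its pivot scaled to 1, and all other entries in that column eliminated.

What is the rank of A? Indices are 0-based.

rank = 2

pivot(0,0)=10: scale R0 → (1, 12)
  clear (1,0): R1 −= (3)R0 → (0, 12)
pivot(1,1)=12: scale R1 → (0, 1)
  clear (0,1): R0 −= (12)R1 → (1, 0)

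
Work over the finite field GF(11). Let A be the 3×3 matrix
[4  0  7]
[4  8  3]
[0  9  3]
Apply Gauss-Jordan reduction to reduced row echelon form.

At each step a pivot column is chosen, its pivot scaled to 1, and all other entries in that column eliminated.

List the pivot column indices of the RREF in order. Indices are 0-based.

pivot columns: 0, 1, 2

step 1: normalize row 0 (÷4) = (1, 0, 10)
  row 1: subtract 4×row0 = (0, 8, 7)
step 2: normalize row 1 (÷8) = (0, 1, 5)
  row 2: subtract 9×row1 = (0, 0, 2)
step 3: normalize row 2 (÷2) = (0, 0, 1)
  row 0: subtract 10×row2 = (1, 0, 0)
  row 1: subtract 5×row2 = (0, 1, 0)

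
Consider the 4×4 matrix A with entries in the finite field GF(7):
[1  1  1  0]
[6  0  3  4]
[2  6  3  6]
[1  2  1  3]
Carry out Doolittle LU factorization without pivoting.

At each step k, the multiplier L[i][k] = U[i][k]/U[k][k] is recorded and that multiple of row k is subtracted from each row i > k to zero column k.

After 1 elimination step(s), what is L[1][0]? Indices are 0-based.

L[1][0] = 6

Step 1: pivot at (0,0) is 1.
  row1 ← row1 − (6)·row0  ⇒  L[1][0]=6, U row1=(0, 1, 4, 4)
  row2 ← row2 − (2)·row0  ⇒  L[2][0]=2, U row2=(0, 4, 1, 6)
  row3 ← row3 − (1)·row0  ⇒  L[3][0]=1, U row3=(0, 1, 0, 3)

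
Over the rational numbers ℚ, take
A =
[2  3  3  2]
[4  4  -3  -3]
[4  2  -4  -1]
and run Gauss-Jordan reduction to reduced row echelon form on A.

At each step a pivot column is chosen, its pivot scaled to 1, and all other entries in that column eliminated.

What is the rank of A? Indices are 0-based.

step 1: normalize row 0 (÷2) = (1, 3/2, 3/2, 1)
  row 1: subtract 4×row0 = (0, -2, -9, -7)
  row 2: subtract 4×row0 = (0, -4, -10, -5)
step 2: normalize row 1 (÷-2) = (0, 1, 9/2, 7/2)
  row 0: subtract 3/2×row1 = (1, 0, -21/4, -17/4)
  row 2: subtract -4×row1 = (0, 0, 8, 9)
step 3: normalize row 2 (÷8) = (0, 0, 1, 9/8)
  row 0: subtract -21/4×row2 = (1, 0, 0, 53/32)
  row 1: subtract 9/2×row2 = (0, 1, 0, -25/16)

rank = 3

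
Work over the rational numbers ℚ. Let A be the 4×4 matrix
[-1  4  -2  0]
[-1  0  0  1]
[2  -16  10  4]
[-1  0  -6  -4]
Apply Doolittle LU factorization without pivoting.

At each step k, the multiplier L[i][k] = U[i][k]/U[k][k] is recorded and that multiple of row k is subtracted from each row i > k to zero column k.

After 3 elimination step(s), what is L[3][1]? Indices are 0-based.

L[3][1] = 1

[col 0] pivot -1
  R1 -= 1*R0 → (0, -4, 2, 1)  (L[1][0] := 1)
  R2 -= -2*R0 → (0, -8, 6, 4)  (L[2][0] := -2)
  R3 -= 1*R0 → (0, -4, -4, -4)  (L[3][0] := 1)
[col 1] pivot -4
  R2 -= 2*R1 → (0, 0, 2, 2)  (L[2][1] := 2)
  R3 -= 1*R1 → (0, 0, -6, -5)  (L[3][1] := 1)
[col 2] pivot 2
  R3 -= -3*R2 → (0, 0, 0, 1)  (L[3][2] := -3)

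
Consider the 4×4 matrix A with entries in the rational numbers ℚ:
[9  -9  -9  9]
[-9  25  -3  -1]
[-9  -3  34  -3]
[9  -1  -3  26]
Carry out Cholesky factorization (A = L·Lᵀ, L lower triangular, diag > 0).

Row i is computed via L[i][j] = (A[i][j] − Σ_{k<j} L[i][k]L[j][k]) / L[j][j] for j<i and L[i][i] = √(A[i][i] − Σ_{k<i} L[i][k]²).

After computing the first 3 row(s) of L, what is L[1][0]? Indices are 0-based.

L[1][0] = -3

Step 1: L[0][0] = √(9) = 3.
  L[1][0] = (-9) / L[0][0] = -3.
Step 2: L[1][1] = √(16) = 4.
  L[2][0] = (-9) / L[0][0] = -3.
  L[2][1] = (-12) / L[1][1] = -3.
Step 3: L[2][2] = √(16) = 4.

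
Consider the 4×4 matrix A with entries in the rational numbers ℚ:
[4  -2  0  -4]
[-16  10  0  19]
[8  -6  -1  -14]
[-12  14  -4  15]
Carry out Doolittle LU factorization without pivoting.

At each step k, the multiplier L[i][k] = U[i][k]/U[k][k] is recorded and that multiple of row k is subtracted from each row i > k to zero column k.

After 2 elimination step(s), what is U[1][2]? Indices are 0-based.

U[1][2] = 0

k=0: U[0][0]=4
  eliminate (1,0): mult=-4, new row 1: (0, 2, 0, 3); set L[1][0]=-4
  eliminate (2,0): mult=2, new row 2: (0, -2, -1, -6); set L[2][0]=2
  eliminate (3,0): mult=-3, new row 3: (0, 8, -4, 3); set L[3][0]=-3
k=1: U[1][1]=2
  eliminate (2,1): mult=-1, new row 2: (0, 0, -1, -3); set L[2][1]=-1
  eliminate (3,1): mult=4, new row 3: (0, 0, -4, -9); set L[3][1]=4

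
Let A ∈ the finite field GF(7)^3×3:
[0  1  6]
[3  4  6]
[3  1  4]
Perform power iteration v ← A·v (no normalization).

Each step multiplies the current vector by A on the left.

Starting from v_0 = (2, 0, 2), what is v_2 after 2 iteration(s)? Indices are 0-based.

v_2 = (4, 3, 5)

v_0 = (2, 0, 2).
v_1 = A·v_0 = (5, 4, 0).
v_2 = A·v_1 = (4, 3, 5).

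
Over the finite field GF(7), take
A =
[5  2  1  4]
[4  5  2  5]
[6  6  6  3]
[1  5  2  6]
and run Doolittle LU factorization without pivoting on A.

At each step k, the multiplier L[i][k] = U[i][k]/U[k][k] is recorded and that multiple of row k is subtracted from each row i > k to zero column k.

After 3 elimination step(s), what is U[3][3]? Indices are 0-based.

U[3][3] = 4

Step 1: pivot at (0,0) is 5.
  row1 ← row1 − (5)·row0  ⇒  L[1][0]=5, U row1=(0, 2, 4, 6)
  row2 ← row2 − (4)·row0  ⇒  L[2][0]=4, U row2=(0, 5, 2, 1)
  row3 ← row3 − (3)·row0  ⇒  L[3][0]=3, U row3=(0, 6, 6, 1)
Step 2: pivot at (1,1) is 2.
  row2 ← row2 − (6)·row1  ⇒  L[2][1]=6, U row2=(0, 0, 6, 0)
  row3 ← row3 − (3)·row1  ⇒  L[3][1]=3, U row3=(0, 0, 1, 4)
Step 3: pivot at (2,2) is 6.
  row3 ← row3 − (6)·row2  ⇒  L[3][2]=6, U row3=(0, 0, 0, 4)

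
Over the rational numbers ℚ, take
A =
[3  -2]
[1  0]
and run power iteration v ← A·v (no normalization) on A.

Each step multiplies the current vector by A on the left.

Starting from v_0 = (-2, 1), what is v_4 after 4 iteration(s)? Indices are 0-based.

v_0 = (-2, 1).
v_1 = A·v_0 = (-8, -2).
v_2 = A·v_1 = (-20, -8).
v_3 = A·v_2 = (-44, -20).
v_4 = A·v_3 = (-92, -44).

v_4 = (-92, -44)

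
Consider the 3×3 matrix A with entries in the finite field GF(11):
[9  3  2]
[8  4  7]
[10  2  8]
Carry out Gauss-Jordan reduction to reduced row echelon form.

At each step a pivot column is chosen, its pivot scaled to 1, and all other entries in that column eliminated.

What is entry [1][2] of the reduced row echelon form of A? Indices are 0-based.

step 1: normalize row 0 (÷9) = (1, 4, 10)
  row 1: subtract 8×row0 = (0, 5, 4)
  row 2: subtract 10×row0 = (0, 6, 7)
step 2: normalize row 1 (÷5) = (0, 1, 3)
  row 0: subtract 4×row1 = (1, 0, 9)
  row 2: subtract 6×row1 = (0, 0, 0)
skip col 2 (zero from row 2)

M[1][2] = 3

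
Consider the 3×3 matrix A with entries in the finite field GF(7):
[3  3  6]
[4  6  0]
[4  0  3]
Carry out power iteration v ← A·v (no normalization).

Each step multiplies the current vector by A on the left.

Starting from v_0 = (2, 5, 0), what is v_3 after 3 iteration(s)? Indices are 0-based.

v_3 = (5, 0, 6)

v_0 = (2, 5, 0).
v_1 = A·v_0 = (0, 3, 1).
v_2 = A·v_1 = (1, 4, 3).
v_3 = A·v_2 = (5, 0, 6).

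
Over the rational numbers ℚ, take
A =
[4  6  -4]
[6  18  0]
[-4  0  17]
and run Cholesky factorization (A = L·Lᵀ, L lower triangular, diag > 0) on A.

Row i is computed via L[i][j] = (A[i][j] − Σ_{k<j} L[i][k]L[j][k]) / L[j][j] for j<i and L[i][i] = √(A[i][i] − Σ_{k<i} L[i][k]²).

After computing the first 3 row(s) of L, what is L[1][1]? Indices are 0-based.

L[1][1] = 3

Step 1: L[0][0] = √(4) = 2.
  L[1][0] = (6) / L[0][0] = 3.
Step 2: L[1][1] = √(9) = 3.
  L[2][0] = (-4) / L[0][0] = -2.
  L[2][1] = (6) / L[1][1] = 2.
Step 3: L[2][2] = √(9) = 3.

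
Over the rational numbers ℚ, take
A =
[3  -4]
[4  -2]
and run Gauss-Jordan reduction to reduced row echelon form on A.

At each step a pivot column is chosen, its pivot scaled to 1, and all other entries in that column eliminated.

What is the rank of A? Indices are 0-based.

rank = 2

[1] R0 /= 3  ⇒  (1, -4/3)
     R1 -= 4·R0  ⇒  (0, 10/3)
[2] R1 /= 10/3  ⇒  (0, 1)
     R0 -= -4/3·R1  ⇒  (1, 0)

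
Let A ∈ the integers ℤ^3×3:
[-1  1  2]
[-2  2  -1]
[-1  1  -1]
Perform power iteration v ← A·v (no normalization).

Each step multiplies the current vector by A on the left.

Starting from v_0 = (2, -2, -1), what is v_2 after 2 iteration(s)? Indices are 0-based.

v_0 = (2, -2, -1).
v_1 = A·v_0 = (-6, -7, -3).
v_2 = A·v_1 = (-7, 1, 2).

v_2 = (-7, 1, 2)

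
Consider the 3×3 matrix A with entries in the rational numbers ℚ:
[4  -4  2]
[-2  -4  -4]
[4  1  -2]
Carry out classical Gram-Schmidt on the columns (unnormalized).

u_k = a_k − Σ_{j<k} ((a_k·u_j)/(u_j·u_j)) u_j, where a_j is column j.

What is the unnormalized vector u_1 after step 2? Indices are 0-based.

u_1 = (-32/9, -38/9, 13/9)

Step 1: u_0 = a_0 = (4, -2, 4).
Step 2: u_1 = a_1 − (-1/9)·u_0 = (-32/9, -38/9, 13/9).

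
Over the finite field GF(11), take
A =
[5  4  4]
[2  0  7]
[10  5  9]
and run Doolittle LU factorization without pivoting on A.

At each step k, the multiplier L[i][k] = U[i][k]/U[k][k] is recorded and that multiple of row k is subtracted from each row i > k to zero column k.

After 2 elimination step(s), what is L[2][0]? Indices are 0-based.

[col 0] pivot 5
  R1 -= 7*R0 → (0, 5, 1)  (L[1][0] := 7)
  R2 -= 2*R0 → (0, 8, 1)  (L[2][0] := 2)
[col 1] pivot 5
  R2 -= 6*R1 → (0, 0, 6)  (L[2][1] := 6)

L[2][0] = 2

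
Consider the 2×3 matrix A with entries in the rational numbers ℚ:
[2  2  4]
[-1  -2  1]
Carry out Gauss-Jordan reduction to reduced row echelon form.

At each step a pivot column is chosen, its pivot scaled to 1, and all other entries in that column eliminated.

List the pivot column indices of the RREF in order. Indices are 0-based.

pivot columns: 0, 1

step 1: normalize row 0 (÷2) = (1, 1, 2)
  row 1: subtract -1×row0 = (0, -1, 3)
step 2: normalize row 1 (÷-1) = (0, 1, -3)
  row 0: subtract 1×row1 = (1, 0, 5)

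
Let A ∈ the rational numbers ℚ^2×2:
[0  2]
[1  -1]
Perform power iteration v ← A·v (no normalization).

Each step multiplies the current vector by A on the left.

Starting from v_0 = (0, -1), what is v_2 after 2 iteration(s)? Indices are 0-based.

v_2 = (2, -3)

v_0 = (0, -1).
v_1 = A·v_0 = (-2, 1).
v_2 = A·v_1 = (2, -3).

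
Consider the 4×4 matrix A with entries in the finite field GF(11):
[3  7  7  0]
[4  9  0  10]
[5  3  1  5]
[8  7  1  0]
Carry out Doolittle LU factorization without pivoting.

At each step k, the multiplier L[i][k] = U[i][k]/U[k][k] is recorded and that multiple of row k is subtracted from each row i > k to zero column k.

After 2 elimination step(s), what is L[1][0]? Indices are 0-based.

L[1][0] = 5

Step 1: pivot at (0,0) is 3.
  row1 ← row1 − (5)·row0  ⇒  L[1][0]=5, U row1=(0, 7, 9, 10)
  row2 ← row2 − (9)·row0  ⇒  L[2][0]=9, U row2=(0, 6, 4, 5)
  row3 ← row3 − (10)·row0  ⇒  L[3][0]=10, U row3=(0, 3, 8, 0)
Step 2: pivot at (1,1) is 7.
  row2 ← row2 − (4)·row1  ⇒  L[2][1]=4, U row2=(0, 0, 1, 9)
  row3 ← row3 − (2)·row1  ⇒  L[3][1]=2, U row3=(0, 0, 1, 2)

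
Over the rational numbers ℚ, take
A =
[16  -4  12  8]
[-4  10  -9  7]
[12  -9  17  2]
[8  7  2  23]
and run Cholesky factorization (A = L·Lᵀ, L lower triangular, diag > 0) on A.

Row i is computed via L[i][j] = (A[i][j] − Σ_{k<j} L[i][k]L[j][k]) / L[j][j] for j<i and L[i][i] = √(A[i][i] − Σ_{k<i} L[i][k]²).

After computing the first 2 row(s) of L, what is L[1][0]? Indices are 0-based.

Step 1: L[0][0] = √(16) = 4.
  L[1][0] = (-4) / L[0][0] = -1.
Step 2: L[1][1] = √(9) = 3.

L[1][0] = -1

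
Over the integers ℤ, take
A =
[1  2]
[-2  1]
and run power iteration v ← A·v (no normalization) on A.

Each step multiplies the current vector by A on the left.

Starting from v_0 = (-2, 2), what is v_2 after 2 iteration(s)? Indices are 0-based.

v_0 = (-2, 2).
v_1 = A·v_0 = (2, 6).
v_2 = A·v_1 = (14, 2).

v_2 = (14, 2)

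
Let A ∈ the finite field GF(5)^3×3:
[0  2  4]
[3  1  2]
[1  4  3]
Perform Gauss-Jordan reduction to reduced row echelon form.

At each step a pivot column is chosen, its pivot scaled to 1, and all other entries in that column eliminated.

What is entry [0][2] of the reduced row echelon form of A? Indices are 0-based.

pivot(0,0): swap R0↔R1
pivot(0,0)=3: scale R0 → (1, 2, 4)
  clear (2,0): R2 −= (1)R0 → (0, 2, 4)
pivot(1,1)=2: scale R1 → (0, 1, 2)
  clear (0,1): R0 −= (2)R1 → (1, 0, 0)
  clear (2,1): R2 −= (2)R1 → (0, 0, 0)
col 2: no nonzero at/below row 2; advance.

M[0][2] = 0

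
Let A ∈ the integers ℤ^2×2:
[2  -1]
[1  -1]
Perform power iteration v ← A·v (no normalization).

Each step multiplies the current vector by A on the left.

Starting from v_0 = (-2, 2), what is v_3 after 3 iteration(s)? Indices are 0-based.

v_3 = (-14, -6)

v_0 = (-2, 2).
v_1 = A·v_0 = (-6, -4).
v_2 = A·v_1 = (-8, -2).
v_3 = A·v_2 = (-14, -6).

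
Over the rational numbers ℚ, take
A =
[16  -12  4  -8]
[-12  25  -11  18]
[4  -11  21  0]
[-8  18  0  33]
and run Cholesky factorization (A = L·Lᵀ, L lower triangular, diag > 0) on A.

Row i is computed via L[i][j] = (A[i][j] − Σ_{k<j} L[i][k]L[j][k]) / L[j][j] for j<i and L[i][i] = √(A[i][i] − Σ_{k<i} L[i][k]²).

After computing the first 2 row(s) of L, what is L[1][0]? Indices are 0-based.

Step 1: L[0][0] = √(16) = 4.
  L[1][0] = (-12) / L[0][0] = -3.
Step 2: L[1][1] = √(16) = 4.

L[1][0] = -3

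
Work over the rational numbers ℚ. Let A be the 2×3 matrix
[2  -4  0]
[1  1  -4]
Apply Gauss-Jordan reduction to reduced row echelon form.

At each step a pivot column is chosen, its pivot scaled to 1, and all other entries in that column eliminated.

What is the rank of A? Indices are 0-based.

step 1: normalize row 0 (÷2) = (1, -2, 0)
  row 1: subtract 1×row0 = (0, 3, -4)
step 2: normalize row 1 (÷3) = (0, 1, -4/3)
  row 0: subtract -2×row1 = (1, 0, -8/3)

rank = 2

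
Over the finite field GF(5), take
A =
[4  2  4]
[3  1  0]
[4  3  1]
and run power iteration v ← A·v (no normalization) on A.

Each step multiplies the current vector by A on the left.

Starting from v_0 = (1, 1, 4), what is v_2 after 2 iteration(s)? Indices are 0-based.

v_2 = (0, 0, 1)

v_0 = (1, 1, 4).
v_1 = A·v_0 = (2, 4, 1).
v_2 = A·v_1 = (0, 0, 1).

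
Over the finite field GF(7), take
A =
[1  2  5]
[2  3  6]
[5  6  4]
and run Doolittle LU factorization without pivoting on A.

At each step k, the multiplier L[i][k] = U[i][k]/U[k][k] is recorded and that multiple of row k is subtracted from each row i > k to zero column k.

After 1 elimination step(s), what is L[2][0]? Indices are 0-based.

L[2][0] = 5

k=0: U[0][0]=1
  eliminate (1,0): mult=2, new row 1: (0, 6, 3); set L[1][0]=2
  eliminate (2,0): mult=5, new row 2: (0, 3, 0); set L[2][0]=5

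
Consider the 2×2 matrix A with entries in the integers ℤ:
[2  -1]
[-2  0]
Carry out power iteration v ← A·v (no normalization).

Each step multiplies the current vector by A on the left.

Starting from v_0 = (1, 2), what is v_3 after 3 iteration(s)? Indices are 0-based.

v_0 = (1, 2).
v_1 = A·v_0 = (0, -2).
v_2 = A·v_1 = (2, 0).
v_3 = A·v_2 = (4, -4).

v_3 = (4, -4)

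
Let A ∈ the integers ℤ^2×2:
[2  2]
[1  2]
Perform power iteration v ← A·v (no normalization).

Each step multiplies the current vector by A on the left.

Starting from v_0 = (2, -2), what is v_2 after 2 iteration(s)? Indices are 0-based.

v_0 = (2, -2).
v_1 = A·v_0 = (0, -2).
v_2 = A·v_1 = (-4, -4).

v_2 = (-4, -4)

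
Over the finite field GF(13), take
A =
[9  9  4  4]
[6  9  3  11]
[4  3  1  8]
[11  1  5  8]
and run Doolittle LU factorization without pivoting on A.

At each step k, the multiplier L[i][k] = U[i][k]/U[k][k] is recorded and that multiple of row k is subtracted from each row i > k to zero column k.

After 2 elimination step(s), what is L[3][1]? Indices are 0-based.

Step 1: pivot at (0,0) is 9.
  row1 ← row1 − (5)·row0  ⇒  L[1][0]=5, U row1=(0, 3, 9, 4)
  row2 ← row2 − (12)·row0  ⇒  L[2][0]=12, U row2=(0, 12, 5, 12)
  row3 ← row3 − (7)·row0  ⇒  L[3][0]=7, U row3=(0, 3, 3, 6)
Step 2: pivot at (1,1) is 3.
  row2 ← row2 − (4)·row1  ⇒  L[2][1]=4, U row2=(0, 0, 8, 9)
  row3 ← row3 − (1)·row1  ⇒  L[3][1]=1, U row3=(0, 0, 7, 2)

L[3][1] = 1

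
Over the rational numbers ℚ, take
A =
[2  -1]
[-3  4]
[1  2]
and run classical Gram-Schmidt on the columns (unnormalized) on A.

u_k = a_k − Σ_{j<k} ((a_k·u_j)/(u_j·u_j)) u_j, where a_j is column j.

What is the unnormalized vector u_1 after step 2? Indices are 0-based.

u_1 = (5/7, 10/7, 20/7)

Step 1: u_0 = a_0 = (2, -3, 1).
Step 2: u_1 = a_1 − (-6/7)·u_0 = (5/7, 10/7, 20/7).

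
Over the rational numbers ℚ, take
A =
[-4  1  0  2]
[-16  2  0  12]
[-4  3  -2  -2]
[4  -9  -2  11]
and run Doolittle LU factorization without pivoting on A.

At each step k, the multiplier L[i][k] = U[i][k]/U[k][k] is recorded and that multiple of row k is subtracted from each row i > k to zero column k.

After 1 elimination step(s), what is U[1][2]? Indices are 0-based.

[col 0] pivot -4
  R1 -= 4*R0 → (0, -2, 0, 4)  (L[1][0] := 4)
  R2 -= 1*R0 → (0, 2, -2, -4)  (L[2][0] := 1)
  R3 -= -1*R0 → (0, -8, -2, 13)  (L[3][0] := -1)

U[1][2] = 0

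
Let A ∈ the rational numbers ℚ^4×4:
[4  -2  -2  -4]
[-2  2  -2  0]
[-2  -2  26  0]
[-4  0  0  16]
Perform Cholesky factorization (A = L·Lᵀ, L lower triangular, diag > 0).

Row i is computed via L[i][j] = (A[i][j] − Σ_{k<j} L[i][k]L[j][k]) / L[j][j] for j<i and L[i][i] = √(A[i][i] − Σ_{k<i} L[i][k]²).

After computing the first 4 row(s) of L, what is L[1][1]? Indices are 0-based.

L[1][1] = 1

Step 1: L[0][0] = √(4) = 2.
  L[1][0] = (-2) / L[0][0] = -1.
Step 2: L[1][1] = √(1) = 1.
  L[2][0] = (-2) / L[0][0] = -1.
  L[2][1] = (-3) / L[1][1] = -3.
Step 3: L[2][2] = √(16) = 4.
  L[3][0] = (-4) / L[0][0] = -2.
  L[3][1] = (-2) / L[1][1] = -2.
  L[3][2] = (-8) / L[2][2] = -2.
Step 4: L[3][3] = √(4) = 2.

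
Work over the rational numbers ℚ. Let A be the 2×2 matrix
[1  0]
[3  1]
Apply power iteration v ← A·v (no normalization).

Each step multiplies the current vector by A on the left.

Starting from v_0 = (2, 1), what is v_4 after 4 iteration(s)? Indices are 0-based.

v_4 = (2, 25)

v_0 = (2, 1).
v_1 = A·v_0 = (2, 7).
v_2 = A·v_1 = (2, 13).
v_3 = A·v_2 = (2, 19).
v_4 = A·v_3 = (2, 25).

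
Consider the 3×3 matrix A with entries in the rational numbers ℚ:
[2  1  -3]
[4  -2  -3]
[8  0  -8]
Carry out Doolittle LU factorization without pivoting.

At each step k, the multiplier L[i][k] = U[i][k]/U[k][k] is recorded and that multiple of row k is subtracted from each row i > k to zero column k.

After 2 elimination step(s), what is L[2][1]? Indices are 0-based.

L[2][1] = 1

Step 1: pivot at (0,0) is 2.
  row1 ← row1 − (2)·row0  ⇒  L[1][0]=2, U row1=(0, -4, 3)
  row2 ← row2 − (4)·row0  ⇒  L[2][0]=4, U row2=(0, -4, 4)
Step 2: pivot at (1,1) is -4.
  row2 ← row2 − (1)·row1  ⇒  L[2][1]=1, U row2=(0, 0, 1)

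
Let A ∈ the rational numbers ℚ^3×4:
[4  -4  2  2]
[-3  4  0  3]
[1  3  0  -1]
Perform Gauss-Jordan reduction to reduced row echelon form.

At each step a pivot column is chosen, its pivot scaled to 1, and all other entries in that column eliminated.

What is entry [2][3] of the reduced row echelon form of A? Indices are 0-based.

M[2][3] = 3

[1] R0 /= 4  ⇒  (1, -1, 1/2, 1/2)
     R1 -= -3·R0  ⇒  (0, 1, 3/2, 9/2)
     R2 -= 1·R0  ⇒  (0, 4, -1/2, -3/2)
[2] R1 /= 1  ⇒  (0, 1, 3/2, 9/2)
     R0 -= -1·R1  ⇒  (1, 0, 2, 5)
     R2 -= 4·R1  ⇒  (0, 0, -13/2, -39/2)
[3] R2 /= -13/2  ⇒  (0, 0, 1, 3)
     R0 -= 2·R2  ⇒  (1, 0, 0, -1)
     R1 -= 3/2·R2  ⇒  (0, 1, 0, 0)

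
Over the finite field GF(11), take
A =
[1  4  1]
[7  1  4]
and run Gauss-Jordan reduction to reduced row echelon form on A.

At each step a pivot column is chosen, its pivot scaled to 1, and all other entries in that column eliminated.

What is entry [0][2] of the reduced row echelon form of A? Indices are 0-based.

pivot(0,0)=1: scale R0 → (1, 4, 1)
  clear (1,0): R1 −= (7)R0 → (0, 6, 8)
pivot(1,1)=6: scale R1 → (0, 1, 5)
  clear (0,1): R0 −= (4)R1 → (1, 0, 3)

M[0][2] = 3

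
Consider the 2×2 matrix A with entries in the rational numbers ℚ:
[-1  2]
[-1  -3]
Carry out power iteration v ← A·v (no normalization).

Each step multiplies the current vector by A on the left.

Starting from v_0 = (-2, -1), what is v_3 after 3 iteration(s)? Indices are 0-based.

v_3 = (-40, 35)

v_0 = (-2, -1).
v_1 = A·v_0 = (0, 5).
v_2 = A·v_1 = (10, -15).
v_3 = A·v_2 = (-40, 35).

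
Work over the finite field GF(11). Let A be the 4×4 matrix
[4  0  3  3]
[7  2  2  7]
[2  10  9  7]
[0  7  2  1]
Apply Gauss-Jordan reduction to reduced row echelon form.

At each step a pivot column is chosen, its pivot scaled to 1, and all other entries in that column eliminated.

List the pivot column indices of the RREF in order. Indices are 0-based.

[1] R0 /= 4  ⇒  (1, 0, 9, 9)
     R1 -= 7·R0  ⇒  (0, 2, 5, 10)
     R2 -= 2·R0  ⇒  (0, 10, 2, 0)
[2] R1 /= 2  ⇒  (0, 1, 8, 5)
     R2 -= 10·R1  ⇒  (0, 0, 10, 5)
     R3 -= 7·R1  ⇒  (0, 0, 1, 10)
[3] R2 /= 10  ⇒  (0, 0, 1, 6)
     R0 -= 9·R2  ⇒  (1, 0, 0, 10)
     R1 -= 8·R2  ⇒  (0, 1, 0, 1)
     R3 -= 1·R2  ⇒  (0, 0, 0, 4)
[4] R3 /= 4  ⇒  (0, 0, 0, 1)
     R0 -= 10·R3  ⇒  (1, 0, 0, 0)
     R1 -= 1·R3  ⇒  (0, 1, 0, 0)
     R2 -= 6·R3  ⇒  (0, 0, 1, 0)

pivot columns: 0, 1, 2, 3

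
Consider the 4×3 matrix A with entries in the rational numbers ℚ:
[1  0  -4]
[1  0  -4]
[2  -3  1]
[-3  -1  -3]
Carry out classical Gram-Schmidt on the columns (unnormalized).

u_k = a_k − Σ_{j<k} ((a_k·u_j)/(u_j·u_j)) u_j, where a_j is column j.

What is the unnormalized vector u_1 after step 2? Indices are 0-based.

u_1 = (1/5, 1/5, -13/5, -8/5)

Step 1: u_0 = a_0 = (1, 1, 2, -3).
Step 2: u_1 = a_1 − (-1/5)·u_0 = (1/5, 1/5, -13/5, -8/5).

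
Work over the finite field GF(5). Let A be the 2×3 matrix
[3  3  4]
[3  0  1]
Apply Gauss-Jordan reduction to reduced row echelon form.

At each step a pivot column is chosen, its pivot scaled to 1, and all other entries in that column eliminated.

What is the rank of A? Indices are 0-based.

[1] R0 /= 3  ⇒  (1, 1, 3)
     R1 -= 3·R0  ⇒  (0, 2, 2)
[2] R1 /= 2  ⇒  (0, 1, 1)
     R0 -= 1·R1  ⇒  (1, 0, 2)

rank = 2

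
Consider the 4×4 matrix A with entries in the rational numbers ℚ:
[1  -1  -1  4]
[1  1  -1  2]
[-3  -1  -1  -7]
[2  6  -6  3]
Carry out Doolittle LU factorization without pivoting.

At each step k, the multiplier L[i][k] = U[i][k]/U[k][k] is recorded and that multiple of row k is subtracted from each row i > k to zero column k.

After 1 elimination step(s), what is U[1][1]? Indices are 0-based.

U[1][1] = 2

Step 1: pivot at (0,0) is 1.
  row1 ← row1 − (1)·row0  ⇒  L[1][0]=1, U row1=(0, 2, 0, -2)
  row2 ← row2 − (-3)·row0  ⇒  L[2][0]=-3, U row2=(0, -4, -4, 5)
  row3 ← row3 − (2)·row0  ⇒  L[3][0]=2, U row3=(0, 8, -4, -5)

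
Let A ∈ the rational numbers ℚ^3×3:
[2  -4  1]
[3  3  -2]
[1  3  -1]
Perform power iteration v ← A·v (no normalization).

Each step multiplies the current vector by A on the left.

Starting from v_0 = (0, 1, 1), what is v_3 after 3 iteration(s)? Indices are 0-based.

v_0 = (0, 1, 1).
v_1 = A·v_0 = (-3, 1, 2).
v_2 = A·v_1 = (-8, -10, -2).
v_3 = A·v_2 = (22, -50, -36).

v_3 = (22, -50, -36)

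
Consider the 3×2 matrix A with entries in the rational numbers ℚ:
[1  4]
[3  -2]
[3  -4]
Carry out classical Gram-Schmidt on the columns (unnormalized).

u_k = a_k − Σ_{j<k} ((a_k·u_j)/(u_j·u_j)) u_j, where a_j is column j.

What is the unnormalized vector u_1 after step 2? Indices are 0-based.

Step 1: u_0 = a_0 = (1, 3, 3).
Step 2: u_1 = a_1 − (-14/19)·u_0 = (90/19, 4/19, -34/19).

u_1 = (90/19, 4/19, -34/19)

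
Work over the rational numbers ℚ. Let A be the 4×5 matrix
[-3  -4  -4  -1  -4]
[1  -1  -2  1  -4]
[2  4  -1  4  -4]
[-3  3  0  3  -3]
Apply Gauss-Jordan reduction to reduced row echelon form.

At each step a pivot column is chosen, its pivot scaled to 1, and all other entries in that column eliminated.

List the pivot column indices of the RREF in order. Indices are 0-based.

pivot columns: 0, 1, 2, 3

step 1: normalize row 0 (÷-3) = (1, 4/3, 4/3, 1/3, 4/3)
  row 1: subtract 1×row0 = (0, -7/3, -10/3, 2/3, -16/3)
  row 2: subtract 2×row0 = (0, 4/3, -11/3, 10/3, -20/3)
  row 3: subtract -3×row0 = (0, 7, 4, 4, 1)
step 2: normalize row 1 (÷-7/3) = (0, 1, 10/7, -2/7, 16/7)
  row 0: subtract 4/3×row1 = (1, 0, -4/7, 5/7, -12/7)
  row 2: subtract 4/3×row1 = (0, 0, -39/7, 26/7, -68/7)
  row 3: subtract 7×row1 = (0, 0, -6, 6, -15)
step 3: normalize row 2 (÷-39/7) = (0, 0, 1, -2/3, 68/39)
  row 0: subtract -4/7×row2 = (1, 0, 0, 1/3, -28/39)
  row 1: subtract 10/7×row2 = (0, 1, 0, 2/3, -8/39)
  row 3: subtract -6×row2 = (0, 0, 0, 2, -59/13)
step 4: normalize row 3 (÷2) = (0, 0, 0, 1, -59/26)
  row 0: subtract 1/3×row3 = (1, 0, 0, 0, 1/26)
  row 1: subtract 2/3×row3 = (0, 1, 0, 0, 17/13)
  row 2: subtract -2/3×row3 = (0, 0, 1, 0, 3/13)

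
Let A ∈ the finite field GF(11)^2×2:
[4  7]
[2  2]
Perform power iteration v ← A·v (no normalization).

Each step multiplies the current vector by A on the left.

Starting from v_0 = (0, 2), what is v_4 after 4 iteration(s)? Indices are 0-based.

v_0 = (0, 2).
v_1 = A·v_0 = (3, 4).
v_2 = A·v_1 = (7, 3).
v_3 = A·v_2 = (5, 9).
v_4 = A·v_3 = (6, 6).

v_4 = (6, 6)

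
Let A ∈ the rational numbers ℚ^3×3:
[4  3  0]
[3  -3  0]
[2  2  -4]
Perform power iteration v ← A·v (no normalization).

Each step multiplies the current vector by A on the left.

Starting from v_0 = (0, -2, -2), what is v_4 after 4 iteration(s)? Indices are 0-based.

v_4 = (-258, -666, -4)

v_0 = (0, -2, -2).
v_1 = A·v_0 = (-6, 6, 4).
v_2 = A·v_1 = (-6, -36, -16).
v_3 = A·v_2 = (-132, 90, -20).
v_4 = A·v_3 = (-258, -666, -4).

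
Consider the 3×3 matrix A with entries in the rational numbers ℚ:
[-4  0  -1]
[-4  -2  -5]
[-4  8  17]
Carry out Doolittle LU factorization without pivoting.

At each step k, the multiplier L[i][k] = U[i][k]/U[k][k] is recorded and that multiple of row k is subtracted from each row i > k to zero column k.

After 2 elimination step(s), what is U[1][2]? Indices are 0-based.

U[1][2] = -4

k=0: U[0][0]=-4
  eliminate (1,0): mult=1, new row 1: (0, -2, -4); set L[1][0]=1
  eliminate (2,0): mult=1, new row 2: (0, 8, 18); set L[2][0]=1
k=1: U[1][1]=-2
  eliminate (2,1): mult=-4, new row 2: (0, 0, 2); set L[2][1]=-4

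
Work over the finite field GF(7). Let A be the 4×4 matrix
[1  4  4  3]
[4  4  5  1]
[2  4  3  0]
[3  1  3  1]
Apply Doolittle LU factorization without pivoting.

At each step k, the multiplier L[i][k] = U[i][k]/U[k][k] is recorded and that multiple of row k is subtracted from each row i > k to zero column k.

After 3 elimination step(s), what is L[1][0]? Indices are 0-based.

[col 0] pivot 1
  R1 -= 4*R0 → (0, 2, 3, 3)  (L[1][0] := 4)
  R2 -= 2*R0 → (0, 3, 2, 1)  (L[2][0] := 2)
  R3 -= 3*R0 → (0, 3, 5, 6)  (L[3][0] := 3)
[col 1] pivot 2
  R2 -= 5*R1 → (0, 0, 1, 0)  (L[2][1] := 5)
  R3 -= 5*R1 → (0, 0, 4, 5)  (L[3][1] := 5)
[col 2] pivot 1
  R3 -= 4*R2 → (0, 0, 0, 5)  (L[3][2] := 4)

L[1][0] = 4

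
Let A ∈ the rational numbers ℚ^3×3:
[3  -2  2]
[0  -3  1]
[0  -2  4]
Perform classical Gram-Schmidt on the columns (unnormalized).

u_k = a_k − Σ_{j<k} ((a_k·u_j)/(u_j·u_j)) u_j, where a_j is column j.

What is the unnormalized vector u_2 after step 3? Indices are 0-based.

Step 1: u_0 = a_0 = (3, 0, 0).
Step 2: u_1 = a_1 − (-2/3)·u_0 = (0, -3, -2).
Step 3: u_2 = a_2 − (2/3)·u_0 − (-11/13)·u_1 = (0, -20/13, 30/13).

u_2 = (0, -20/13, 30/13)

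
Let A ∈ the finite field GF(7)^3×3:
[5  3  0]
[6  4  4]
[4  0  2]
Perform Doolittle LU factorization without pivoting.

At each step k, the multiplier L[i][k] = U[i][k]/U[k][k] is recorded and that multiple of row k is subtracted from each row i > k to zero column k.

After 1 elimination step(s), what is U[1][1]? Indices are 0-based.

Step 1: pivot at (0,0) is 5.
  row1 ← row1 − (4)·row0  ⇒  L[1][0]=4, U row1=(0, 6, 4)
  row2 ← row2 − (5)·row0  ⇒  L[2][0]=5, U row2=(0, 6, 2)

U[1][1] = 6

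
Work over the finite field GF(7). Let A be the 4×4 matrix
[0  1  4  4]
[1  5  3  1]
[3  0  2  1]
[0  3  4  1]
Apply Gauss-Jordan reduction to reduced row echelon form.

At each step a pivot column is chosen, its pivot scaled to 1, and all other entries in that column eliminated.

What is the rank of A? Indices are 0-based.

step 1: exchange rows 0,1
step 1: normalize row 0 (÷1) = (1, 5, 3, 1)
  row 2: subtract 3×row0 = (0, 6, 0, 5)
step 2: normalize row 1 (÷1) = (0, 1, 4, 4)
  row 0: subtract 5×row1 = (1, 0, 4, 2)
  row 2: subtract 6×row1 = (0, 0, 4, 2)
  row 3: subtract 3×row1 = (0, 0, 6, 3)
step 3: normalize row 2 (÷4) = (0, 0, 1, 4)
  row 0: subtract 4×row2 = (1, 0, 0, 0)
  row 1: subtract 4×row2 = (0, 1, 0, 2)
  row 3: subtract 6×row2 = (0, 0, 0, 0)
skip col 3 (zero from row 3)

rank = 3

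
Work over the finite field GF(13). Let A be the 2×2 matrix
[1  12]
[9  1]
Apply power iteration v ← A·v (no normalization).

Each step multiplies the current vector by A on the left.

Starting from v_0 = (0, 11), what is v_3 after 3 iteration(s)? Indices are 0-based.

v_3 = (1, 0)

v_0 = (0, 11).
v_1 = A·v_0 = (2, 11).
v_2 = A·v_1 = (4, 3).
v_3 = A·v_2 = (1, 0).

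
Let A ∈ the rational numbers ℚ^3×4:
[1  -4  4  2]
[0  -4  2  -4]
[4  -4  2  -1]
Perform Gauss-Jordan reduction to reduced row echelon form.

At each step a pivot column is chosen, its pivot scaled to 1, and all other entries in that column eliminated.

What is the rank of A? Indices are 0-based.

[1] R0 /= 1  ⇒  (1, -4, 4, 2)
     R2 -= 4·R0  ⇒  (0, 12, -14, -9)
[2] R1 /= -4  ⇒  (0, 1, -1/2, 1)
     R0 -= -4·R1  ⇒  (1, 0, 2, 6)
     R2 -= 12·R1  ⇒  (0, 0, -8, -21)
[3] R2 /= -8  ⇒  (0, 0, 1, 21/8)
     R0 -= 2·R2  ⇒  (1, 0, 0, 3/4)
     R1 -= -1/2·R2  ⇒  (0, 1, 0, 37/16)

rank = 3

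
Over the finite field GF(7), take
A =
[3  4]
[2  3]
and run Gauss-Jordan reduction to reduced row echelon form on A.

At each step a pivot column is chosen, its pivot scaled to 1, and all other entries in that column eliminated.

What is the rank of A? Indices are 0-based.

rank = 2

[1] R0 /= 3  ⇒  (1, 6)
     R1 -= 2·R0  ⇒  (0, 5)
[2] R1 /= 5  ⇒  (0, 1)
     R0 -= 6·R1  ⇒  (1, 0)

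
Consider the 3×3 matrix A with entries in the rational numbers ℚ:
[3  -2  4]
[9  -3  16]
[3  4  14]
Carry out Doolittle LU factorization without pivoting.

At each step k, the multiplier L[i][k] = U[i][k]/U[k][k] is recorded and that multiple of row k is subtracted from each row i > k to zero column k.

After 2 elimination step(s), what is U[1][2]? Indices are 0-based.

k=0: U[0][0]=3
  eliminate (1,0): mult=3, new row 1: (0, 3, 4); set L[1][0]=3
  eliminate (2,0): mult=1, new row 2: (0, 6, 10); set L[2][0]=1
k=1: U[1][1]=3
  eliminate (2,1): mult=2, new row 2: (0, 0, 2); set L[2][1]=2

U[1][2] = 4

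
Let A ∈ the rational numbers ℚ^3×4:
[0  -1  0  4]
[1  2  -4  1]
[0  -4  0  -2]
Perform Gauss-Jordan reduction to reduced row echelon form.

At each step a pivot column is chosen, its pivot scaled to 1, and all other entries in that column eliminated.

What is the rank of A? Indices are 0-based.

rank = 3

pivot(0,0): swap R0↔R1
pivot(0,0)=1: scale R0 → (1, 2, -4, 1)
pivot(1,1)=-1: scale R1 → (0, 1, 0, -4)
  clear (0,1): R0 −= (2)R1 → (1, 0, -4, 9)
  clear (2,1): R2 −= (-4)R1 → (0, 0, 0, -18)
col 2: no nonzero at/below row 2; advance.
pivot(2,3)=-18: scale R2 → (0, 0, 0, 1)
  clear (0,3): R0 −= (9)R2 → (1, 0, -4, 0)
  clear (1,3): R1 −= (-4)R2 → (0, 1, 0, 0)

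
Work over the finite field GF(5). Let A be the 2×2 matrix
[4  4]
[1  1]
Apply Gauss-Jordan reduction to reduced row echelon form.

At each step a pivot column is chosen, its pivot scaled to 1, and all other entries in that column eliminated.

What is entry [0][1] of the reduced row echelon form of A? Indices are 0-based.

M[0][1] = 1

[1] R0 /= 4  ⇒  (1, 1)
     R1 -= 1·R0  ⇒  (0, 0)
column 1 empty below row 1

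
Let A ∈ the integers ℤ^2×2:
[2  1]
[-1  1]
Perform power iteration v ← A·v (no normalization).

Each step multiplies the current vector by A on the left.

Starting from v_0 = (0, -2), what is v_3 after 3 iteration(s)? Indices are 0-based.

v_3 = (-12, 6)

v_0 = (0, -2).
v_1 = A·v_0 = (-2, -2).
v_2 = A·v_1 = (-6, 0).
v_3 = A·v_2 = (-12, 6).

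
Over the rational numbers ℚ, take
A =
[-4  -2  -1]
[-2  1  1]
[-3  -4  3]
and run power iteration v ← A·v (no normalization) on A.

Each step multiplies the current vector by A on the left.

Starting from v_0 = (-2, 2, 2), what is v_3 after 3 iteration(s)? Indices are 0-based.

v_3 = (122, 38, -26)

v_0 = (-2, 2, 2).
v_1 = A·v_0 = (2, 8, 4).
v_2 = A·v_1 = (-28, 8, -26).
v_3 = A·v_2 = (122, 38, -26).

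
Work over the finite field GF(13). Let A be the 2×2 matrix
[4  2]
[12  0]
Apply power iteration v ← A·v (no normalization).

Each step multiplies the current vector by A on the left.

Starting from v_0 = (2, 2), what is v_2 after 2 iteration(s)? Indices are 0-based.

v_0 = (2, 2).
v_1 = A·v_0 = (12, 11).
v_2 = A·v_1 = (5, 1).

v_2 = (5, 1)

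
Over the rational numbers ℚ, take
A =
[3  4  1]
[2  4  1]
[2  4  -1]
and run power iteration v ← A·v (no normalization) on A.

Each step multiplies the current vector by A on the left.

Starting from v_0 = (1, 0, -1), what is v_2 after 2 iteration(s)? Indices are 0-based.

v_2 = (13, 11, 5)

v_0 = (1, 0, -1).
v_1 = A·v_0 = (2, 1, 3).
v_2 = A·v_1 = (13, 11, 5).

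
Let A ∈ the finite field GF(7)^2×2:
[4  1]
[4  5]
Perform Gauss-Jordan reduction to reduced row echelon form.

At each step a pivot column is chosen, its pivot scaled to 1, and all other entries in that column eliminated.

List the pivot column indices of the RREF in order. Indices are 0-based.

[1] R0 /= 4  ⇒  (1, 2)
     R1 -= 4·R0  ⇒  (0, 4)
[2] R1 /= 4  ⇒  (0, 1)
     R0 -= 2·R1  ⇒  (1, 0)

pivot columns: 0, 1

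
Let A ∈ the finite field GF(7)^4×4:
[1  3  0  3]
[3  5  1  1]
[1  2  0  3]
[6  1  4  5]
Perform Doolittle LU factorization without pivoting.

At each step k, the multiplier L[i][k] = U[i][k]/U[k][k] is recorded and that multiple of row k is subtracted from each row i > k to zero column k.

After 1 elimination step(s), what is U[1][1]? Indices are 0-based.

U[1][1] = 3

k=0: U[0][0]=1
  eliminate (1,0): mult=3, new row 1: (0, 3, 1, 6); set L[1][0]=3
  eliminate (2,0): mult=1, new row 2: (0, 6, 0, 0); set L[2][0]=1
  eliminate (3,0): mult=6, new row 3: (0, 4, 4, 1); set L[3][0]=6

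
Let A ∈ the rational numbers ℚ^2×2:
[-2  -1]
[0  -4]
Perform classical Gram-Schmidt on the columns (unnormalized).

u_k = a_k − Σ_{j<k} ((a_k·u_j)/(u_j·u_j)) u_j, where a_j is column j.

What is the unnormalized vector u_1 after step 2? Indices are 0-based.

Step 1: u_0 = a_0 = (-2, 0).
Step 2: u_1 = a_1 − (1/2)·u_0 = (0, -4).

u_1 = (0, -4)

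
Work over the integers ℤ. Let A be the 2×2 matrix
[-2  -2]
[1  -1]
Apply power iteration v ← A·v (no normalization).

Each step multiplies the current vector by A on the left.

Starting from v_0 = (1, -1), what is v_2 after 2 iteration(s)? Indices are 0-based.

v_2 = (-4, -2)

v_0 = (1, -1).
v_1 = A·v_0 = (0, 2).
v_2 = A·v_1 = (-4, -2).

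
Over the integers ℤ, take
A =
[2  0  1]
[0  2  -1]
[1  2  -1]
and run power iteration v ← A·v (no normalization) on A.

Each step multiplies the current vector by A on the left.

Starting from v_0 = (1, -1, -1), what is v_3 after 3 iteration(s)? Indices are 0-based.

v_3 = (3, -3, -1)

v_0 = (1, -1, -1).
v_1 = A·v_0 = (1, -1, 0).
v_2 = A·v_1 = (2, -2, -1).
v_3 = A·v_2 = (3, -3, -1).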